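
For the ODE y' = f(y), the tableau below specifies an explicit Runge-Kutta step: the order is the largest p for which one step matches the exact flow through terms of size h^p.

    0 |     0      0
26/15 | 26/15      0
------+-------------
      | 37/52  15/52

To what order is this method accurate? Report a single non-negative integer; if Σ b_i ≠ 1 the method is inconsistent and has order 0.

2

b = (37/52, 15/52)
c = (0, 26/15)
Σ b_i: 37/52·1 + 15/52·1 = 1 ✓
b·c: 15/52·26/15 = 1/2 ✓; 2 stages ⇒ order 2.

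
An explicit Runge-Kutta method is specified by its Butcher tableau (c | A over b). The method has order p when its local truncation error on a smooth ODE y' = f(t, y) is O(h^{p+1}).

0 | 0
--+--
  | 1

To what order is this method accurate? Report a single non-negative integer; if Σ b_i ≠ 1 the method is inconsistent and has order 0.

1

b = (1)
c = (0)
Σ b_i: 1·1 = 1 ✓; 1 stage ⇒ order 1.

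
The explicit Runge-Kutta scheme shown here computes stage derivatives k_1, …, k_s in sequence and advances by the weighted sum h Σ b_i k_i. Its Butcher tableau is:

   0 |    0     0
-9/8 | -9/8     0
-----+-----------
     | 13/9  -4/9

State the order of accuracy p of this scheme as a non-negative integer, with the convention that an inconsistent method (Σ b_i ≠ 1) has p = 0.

2

b = (13/9, -4/9)
c = (0, -9/8)
Σ b_i: 13/9·1 + (-4/9)·1 = 1 ✓
b·c: (-4/9)·(-9/8) = 1/2 ✓; 2 stages ⇒ order 2.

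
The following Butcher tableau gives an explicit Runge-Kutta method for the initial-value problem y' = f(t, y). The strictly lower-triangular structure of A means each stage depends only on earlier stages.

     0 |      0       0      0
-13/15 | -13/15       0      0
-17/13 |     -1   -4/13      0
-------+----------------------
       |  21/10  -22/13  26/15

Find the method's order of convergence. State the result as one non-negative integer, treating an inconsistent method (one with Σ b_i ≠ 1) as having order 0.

0

b = (21/10, -22/13, 26/15)
c = (0, -13/15, -17/13)
Ac = (0, 0, 4/15)
Σ b_i: 21/10·1 + (-22/13)·1 + 26/15·1 = 167/78 ≠ 1 ⇒ order 0.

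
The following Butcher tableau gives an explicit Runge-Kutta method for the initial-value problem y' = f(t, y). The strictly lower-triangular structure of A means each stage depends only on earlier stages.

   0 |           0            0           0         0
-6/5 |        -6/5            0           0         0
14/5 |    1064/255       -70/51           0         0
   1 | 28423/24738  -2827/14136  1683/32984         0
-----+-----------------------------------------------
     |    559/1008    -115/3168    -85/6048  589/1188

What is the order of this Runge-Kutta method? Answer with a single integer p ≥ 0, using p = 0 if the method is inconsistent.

b = (559/1008, -115/3168, -85/6048, 589/1188)
c = (0, -6/5, 14/5, 1)
Ac = (0, 0, 28/17, 451/1178)
Σ b_i: 559/1008·1 + (-115/3168)·1 + (-85/6048)·1 + 589/1188·1 = 1 ✓
b·c: (-115/3168)·(-6/5) + (-85/6048)·14/5 + 589/1188·1 = 1/2 ✓
b·c²: (-115/3168)·36/25 + (-85/6048)·196/25 + 589/1188·1 = 1/3 ✓
b·Ac: (-85/6048)·28/17 + 589/1188·451/1178 = 1/6 ✓
b·c³: (-115/3168)·(-216/125) + (-85/6048)·2744/125 + 589/1188·1 = 1/4 ✓
b·(c∘Ac): (-85/6048)·392/85 + 589/1188·451/1178 = 1/8 ✓
b·Ac²: (-85/6048)·(-168/85) + 589/1188·66/589 = 1/12 ✓
b·A²c: 589/1188·99/1178 = 1/24 ✓; 4 stages ⇒ order 4.

4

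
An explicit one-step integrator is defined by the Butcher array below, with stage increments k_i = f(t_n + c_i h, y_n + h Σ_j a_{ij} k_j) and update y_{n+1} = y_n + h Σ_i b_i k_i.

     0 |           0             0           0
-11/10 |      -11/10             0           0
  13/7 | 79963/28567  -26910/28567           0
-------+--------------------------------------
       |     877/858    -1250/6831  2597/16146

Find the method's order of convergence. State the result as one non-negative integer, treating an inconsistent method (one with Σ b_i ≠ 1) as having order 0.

3

b = (877/858, -1250/6831, 2597/16146)
c = (0, -11/10, 13/7)
Ac = (0, 0, 2691/2597)
Σ b_i: 877/858·1 + (-1250/6831)·1 + 2597/16146·1 = 1 ✓
b·c: (-1250/6831)·(-11/10) + 2597/16146·13/7 = 1/2 ✓
b·c²: (-1250/6831)·121/100 + 2597/16146·169/49 = 1/3 ✓
b·Ac: 2597/16146·2691/2597 = 1/6 ✓; 3 stages ⇒ order 3.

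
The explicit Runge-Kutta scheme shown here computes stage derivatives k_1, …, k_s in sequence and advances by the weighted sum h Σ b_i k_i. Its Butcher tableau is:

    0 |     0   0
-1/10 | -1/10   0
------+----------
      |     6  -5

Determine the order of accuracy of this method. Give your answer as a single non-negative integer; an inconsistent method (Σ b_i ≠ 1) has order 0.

2

b = (6, -5)
c = (0, -1/10)
Σ b_i: 6·1 + (-5)·1 = 1 ✓
b·c: (-5)·(-1/10) = 1/2 ✓; 2 stages ⇒ order 2.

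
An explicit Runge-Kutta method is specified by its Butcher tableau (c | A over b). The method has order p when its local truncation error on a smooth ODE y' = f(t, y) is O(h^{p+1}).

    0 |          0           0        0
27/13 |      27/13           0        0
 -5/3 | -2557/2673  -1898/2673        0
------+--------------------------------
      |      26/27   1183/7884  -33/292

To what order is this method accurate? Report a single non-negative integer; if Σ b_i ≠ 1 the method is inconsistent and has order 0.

b = (26/27, 1183/7884, -33/292)
c = (0, 27/13, -5/3)
Ac = (0, 0, -146/99)
Σ b_i: 26/27·1 + 1183/7884·1 + (-33/292)·1 = 1 ✓
b·c: 1183/7884·27/13 + (-33/292)·(-5/3) = 1/2 ✓
b·c²: 1183/7884·729/169 + (-33/292)·25/9 = 1/3 ✓
b·Ac: (-33/292)·(-146/99) = 1/6 ✓; 3 stages ⇒ order 3.

3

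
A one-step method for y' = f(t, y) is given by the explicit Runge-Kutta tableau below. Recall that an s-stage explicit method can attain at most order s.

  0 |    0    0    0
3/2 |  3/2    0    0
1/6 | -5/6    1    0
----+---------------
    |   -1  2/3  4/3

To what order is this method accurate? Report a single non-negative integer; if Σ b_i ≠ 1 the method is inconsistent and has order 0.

b = (-1, 2/3, 4/3)
c = (0, 3/2, 1/6)
Ac = (0, 0, 3/2)
Σ b_i: (-1)·1 + 2/3·1 + 4/3·1 = 1 ✓
b·c: 2/3·3/2 + 4/3·1/6 = 11/9 ≠ 1/2 ⇒ order 1.

1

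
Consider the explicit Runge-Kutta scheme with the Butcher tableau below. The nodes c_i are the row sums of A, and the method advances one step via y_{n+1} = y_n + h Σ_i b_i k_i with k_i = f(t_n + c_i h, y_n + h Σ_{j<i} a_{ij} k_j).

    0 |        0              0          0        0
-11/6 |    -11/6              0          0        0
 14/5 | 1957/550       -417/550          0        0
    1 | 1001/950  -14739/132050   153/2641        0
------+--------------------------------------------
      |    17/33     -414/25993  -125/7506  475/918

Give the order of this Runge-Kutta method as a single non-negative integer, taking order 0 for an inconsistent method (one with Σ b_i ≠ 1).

4

b = (17/33, -414/25993, -125/7506, 475/918)
c = (0, -11/6, 14/5, 1)
Ac = (0, 0, 139/100, 697/1900)
Σ b_i: 17/33·1 + (-414/25993)·1 + (-125/7506)·1 + 475/918·1 = 1 ✓
b·c: (-414/25993)·(-11/6) + (-125/7506)·14/5 + 475/918·1 = 1/2 ✓
b·c²: (-414/25993)·121/36 + (-125/7506)·196/25 + 475/918·1 = 1/3 ✓
b·Ac: (-125/7506)·139/100 + 475/918·697/1900 = 1/6 ✓
b·c³: (-414/25993)·(-1331/216) + (-125/7506)·2744/125 + 475/918·1 = 1/4 ✓
b·(c∘Ac): (-125/7506)·973/250 + 475/918·697/1900 = 1/8 ✓
b·Ac²: (-125/7506)·(-1529/600) + 475/918·901/11400 = 1/12 ✓
b·A²c: 475/918·153/1900 = 1/24 ✓; 4 stages ⇒ order 4.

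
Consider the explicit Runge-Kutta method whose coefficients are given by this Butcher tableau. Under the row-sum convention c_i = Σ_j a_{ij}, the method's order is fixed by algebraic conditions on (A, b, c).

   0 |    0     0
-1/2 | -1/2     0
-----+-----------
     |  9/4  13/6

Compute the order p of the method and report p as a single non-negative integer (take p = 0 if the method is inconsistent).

0

b = (9/4, 13/6)
c = (0, -1/2)
Σ b_i: 9/4·1 + 13/6·1 = 53/12 ≠ 1 ⇒ order 0.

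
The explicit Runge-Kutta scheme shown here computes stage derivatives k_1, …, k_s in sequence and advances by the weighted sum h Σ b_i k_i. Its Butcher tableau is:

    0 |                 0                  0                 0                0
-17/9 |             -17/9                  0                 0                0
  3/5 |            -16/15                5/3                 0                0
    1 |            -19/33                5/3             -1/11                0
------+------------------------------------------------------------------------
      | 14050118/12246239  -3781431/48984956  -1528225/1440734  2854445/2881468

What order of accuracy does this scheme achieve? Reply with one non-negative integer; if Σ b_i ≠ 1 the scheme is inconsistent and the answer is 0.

b = (14050118/12246239, -3781431/48984956, -1528225/1440734, 2854445/2881468)
c = (0, -17/9, 3/5, 1)
Ac = (0, 0, -85/27, -4756/1485)
Σ b_i: 14050118/12246239·1 + (-3781431/48984956)·1 + (-1528225/1440734)·1 + 2854445/2881468·1 = 1 ✓
b·c: (-3781431/48984956)·(-17/9) + (-1528225/1440734)·3/5 + 2854445/2881468·1 = 1/2 ✓
b·c²: (-3781431/48984956)·289/81 + (-1528225/1440734)·9/25 + 2854445/2881468·1 = 1/3 ✓
b·Ac: (-1528225/1440734)·(-85/27) + 2854445/2881468·(-4756/1485) = 1/6 ✓
b·c³: (-3781431/48984956)·(-4913/729) + (-1528225/1440734)·27/125 + 2854445/2881468·1 = 249300289/194499090 ≠ 1/4 ⇒ order 3.
b·(c∘Ac): (-1528225/1440734)·(-17/9) + 2854445/2881468·(-4756/1485) = -45476347/38899818 ≠ 1/8
b·Ac²: (-1528225/1440734)·1445/243 + 2854445/2881468·395188/66825 = -87388291/194499090 ≠ 1/12
b·A²c: 2854445/2881468·85/297 = 22057075/77799636 ≠ 1/24

3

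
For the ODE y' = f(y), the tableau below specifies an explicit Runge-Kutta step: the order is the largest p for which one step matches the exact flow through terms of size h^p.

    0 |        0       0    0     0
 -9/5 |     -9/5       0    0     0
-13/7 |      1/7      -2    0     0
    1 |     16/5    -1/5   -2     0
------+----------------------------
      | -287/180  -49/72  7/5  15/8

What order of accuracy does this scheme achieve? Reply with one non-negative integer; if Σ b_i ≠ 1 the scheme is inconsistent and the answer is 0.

b = (-287/180, -49/72, 7/5, 15/8)
c = (0, -9/5, -13/7, 1)
Ac = (0, 0, 18/5, 713/175)
Σ b_i: (-287/180)·1 + (-49/72)·1 + 7/5·1 + 15/8·1 = 1 ✓
b·c: (-49/72)·(-9/5) + 7/5·(-13/7) + 15/8·1 = 1/2 ✓
b·c²: (-49/72)·81/25 + 7/5·169/49 + 15/8·1 = 3149/700 ≠ 1/3 ⇒ order 2.
b·Ac: 7/5·18/5 + 15/8·713/175 = 17751/1400 ≠ 1/6

2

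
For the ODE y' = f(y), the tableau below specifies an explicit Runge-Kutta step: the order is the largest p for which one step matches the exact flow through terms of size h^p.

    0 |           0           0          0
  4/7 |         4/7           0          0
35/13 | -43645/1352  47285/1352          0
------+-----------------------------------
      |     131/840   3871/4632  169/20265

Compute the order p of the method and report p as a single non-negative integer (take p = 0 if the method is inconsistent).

3

b = (131/840, 3871/4632, 169/20265)
c = (0, 4/7, 35/13)
Ac = (0, 0, 6755/338)
Σ b_i: 131/840·1 + 3871/4632·1 + 169/20265·1 = 1 ✓
b·c: 3871/4632·4/7 + 169/20265·35/13 = 1/2 ✓
b·c²: 3871/4632·16/49 + 169/20265·1225/169 = 1/3 ✓
b·Ac: 169/20265·6755/338 = 1/6 ✓; 3 stages ⇒ order 3.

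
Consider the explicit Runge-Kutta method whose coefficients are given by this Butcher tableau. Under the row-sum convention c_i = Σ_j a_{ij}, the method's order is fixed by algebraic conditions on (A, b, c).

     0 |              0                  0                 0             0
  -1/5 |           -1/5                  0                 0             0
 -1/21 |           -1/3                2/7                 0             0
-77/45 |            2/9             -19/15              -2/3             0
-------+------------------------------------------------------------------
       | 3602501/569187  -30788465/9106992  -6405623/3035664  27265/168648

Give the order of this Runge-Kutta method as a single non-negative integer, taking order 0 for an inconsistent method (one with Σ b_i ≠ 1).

b = (3602501/569187, -30788465/9106992, -6405623/3035664, 27265/168648)
c = (0, -1/5, -1/21, -77/45)
Ac = (0, 0, -2/35, 449/1575)
Σ b_i: 3602501/569187·1 + (-30788465/9106992)·1 + (-6405623/3035664)·1 + 27265/168648·1 = 1 ✓
b·c: (-30788465/9106992)·(-1/5) + (-6405623/3035664)·(-1/21) + 27265/168648·(-77/45) = 1/2 ✓
b·c²: (-30788465/9106992)·1/25 + (-6405623/3035664)·1/441 + 27265/168648·5929/2025 = 1/3 ✓
b·Ac: (-6405623/3035664)·(-2/35) + 27265/168648·449/1575 = 1/6 ✓
b·c³: (-30788465/9106992)·(-1/125) + (-6405623/3035664)·(-1/9261) + 27265/168648·(-456533/91125) = -4209879223/5378817150 ≠ 1/4 ⇒ order 3.
b·(c∘Ac): (-6405623/3035664)·2/735 + 27265/168648·(-4939/10125) = -3611659/42689025 ≠ 1/8
b·Ac²: (-6405623/3035664)·2/175 + 27265/168648·(-8629/165375) = -1296943/39843090 ≠ 1/12
b·A²c: 27265/168648·4/105 = 779/126486 ≠ 1/24

3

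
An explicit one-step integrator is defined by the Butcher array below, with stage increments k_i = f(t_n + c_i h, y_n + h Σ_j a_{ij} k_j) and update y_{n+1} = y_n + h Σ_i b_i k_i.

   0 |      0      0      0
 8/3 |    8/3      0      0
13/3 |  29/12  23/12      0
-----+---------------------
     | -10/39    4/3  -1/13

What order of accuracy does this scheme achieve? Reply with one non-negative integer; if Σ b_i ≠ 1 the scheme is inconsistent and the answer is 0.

1

b = (-10/39, 4/3, -1/13)
c = (0, 8/3, 13/3)
Ac = (0, 0, 46/9)
Σ b_i: (-10/39)·1 + 4/3·1 + (-1/13)·1 = 1 ✓
b·c: 4/3·8/3 + (-1/13)·13/3 = 29/9 ≠ 1/2 ⇒ order 1.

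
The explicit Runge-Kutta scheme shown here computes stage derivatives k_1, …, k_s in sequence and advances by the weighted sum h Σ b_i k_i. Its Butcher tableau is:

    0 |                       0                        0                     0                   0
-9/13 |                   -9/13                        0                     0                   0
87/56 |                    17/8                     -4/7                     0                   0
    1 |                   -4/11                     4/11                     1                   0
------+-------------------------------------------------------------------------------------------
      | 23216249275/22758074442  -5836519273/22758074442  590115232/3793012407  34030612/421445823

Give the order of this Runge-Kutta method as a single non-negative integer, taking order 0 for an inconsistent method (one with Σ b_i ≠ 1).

b = (23216249275/22758074442, -5836519273/22758074442, 590115232/3793012407, 34030612/421445823)
c = (0, -9/13, 87/56, 1)
Ac = (0, 0, 36/91, 10425/8008)
Σ b_i: 23216249275/22758074442·1 + (-5836519273/22758074442)·1 + 590115232/3793012407·1 + 34030612/421445823·1 = 1 ✓
b·c: (-5836519273/22758074442)·(-9/13) + 590115232/3793012407·87/56 + 34030612/421445823·1 = 1/2 ✓
b·c²: (-5836519273/22758074442)·81/169 + 590115232/3793012407·7569/3136 + 34030612/421445823·1 = 1/3 ✓
b·Ac: 590115232/3793012407·36/91 + 34030612/421445823·10425/8008 = 1/6 ✓
b·c³: (-5836519273/22758074442)·(-729/2197) + 590115232/3793012407·658503/175616 + 34030612/421445823·1 = 459738678655/613625118288 ≠ 1/4 ⇒ order 3.
b·(c∘Ac): 590115232/3793012407·783/1274 + 34030612/421445823·10425/8008 = 733201147/3652530466 ≠ 1/8
b·Ac²: 590115232/3793012407·(-324/1183) + 34030612/421445823·15086835/5829824 = 34026229197/204541706096 ≠ 1/12
b·A²c: 34030612/421445823·36/91 = 58338192/1826265233 ≠ 1/24

3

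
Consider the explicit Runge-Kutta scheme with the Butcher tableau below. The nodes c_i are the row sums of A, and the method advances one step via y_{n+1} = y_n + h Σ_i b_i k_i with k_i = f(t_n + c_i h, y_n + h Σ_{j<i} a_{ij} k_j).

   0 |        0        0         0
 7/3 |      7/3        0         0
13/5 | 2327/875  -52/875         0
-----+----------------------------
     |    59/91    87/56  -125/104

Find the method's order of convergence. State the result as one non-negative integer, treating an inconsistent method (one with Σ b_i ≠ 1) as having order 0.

b = (59/91, 87/56, -125/104)
c = (0, 7/3, 13/5)
Ac = (0, 0, -52/375)
Σ b_i: 59/91·1 + 87/56·1 + (-125/104)·1 = 1 ✓
b·c: 87/56·7/3 + (-125/104)·13/5 = 1/2 ✓
b·c²: 87/56·49/9 + (-125/104)·169/25 = 1/3 ✓
b·Ac: (-125/104)·(-52/375) = 1/6 ✓; 3 stages ⇒ order 3.

3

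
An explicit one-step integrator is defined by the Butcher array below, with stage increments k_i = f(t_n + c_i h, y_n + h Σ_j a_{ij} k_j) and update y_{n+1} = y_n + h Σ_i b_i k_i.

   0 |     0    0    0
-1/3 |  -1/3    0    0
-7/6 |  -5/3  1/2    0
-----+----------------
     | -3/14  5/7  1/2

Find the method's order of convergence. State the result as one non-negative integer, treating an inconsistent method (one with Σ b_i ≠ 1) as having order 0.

1

b = (-3/14, 5/7, 1/2)
c = (0, -1/3, -7/6)
Ac = (0, 0, -1/6)
Σ b_i: (-3/14)·1 + 5/7·1 + 1/2·1 = 1 ✓
b·c: 5/7·(-1/3) + 1/2·(-7/6) = -23/28 ≠ 1/2 ⇒ order 1.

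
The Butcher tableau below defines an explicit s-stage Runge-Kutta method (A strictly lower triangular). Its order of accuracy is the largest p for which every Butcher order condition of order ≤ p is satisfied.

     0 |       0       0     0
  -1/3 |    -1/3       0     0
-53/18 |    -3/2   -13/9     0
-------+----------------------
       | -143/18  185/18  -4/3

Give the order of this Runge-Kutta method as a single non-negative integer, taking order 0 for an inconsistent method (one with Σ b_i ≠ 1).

2

b = (-143/18, 185/18, -4/3)
c = (0, -1/3, -53/18)
Ac = (0, 0, 13/27)
Σ b_i: (-143/18)·1 + 185/18·1 + (-4/3)·1 = 1 ✓
b·c: 185/18·(-1/3) + (-4/3)·(-53/18) = 1/2 ✓
b·c²: 185/18·1/9 + (-4/3)·2809/324 = -5063/486 ≠ 1/3 ⇒ order 2.
b·Ac: (-4/3)·13/27 = -52/81 ≠ 1/6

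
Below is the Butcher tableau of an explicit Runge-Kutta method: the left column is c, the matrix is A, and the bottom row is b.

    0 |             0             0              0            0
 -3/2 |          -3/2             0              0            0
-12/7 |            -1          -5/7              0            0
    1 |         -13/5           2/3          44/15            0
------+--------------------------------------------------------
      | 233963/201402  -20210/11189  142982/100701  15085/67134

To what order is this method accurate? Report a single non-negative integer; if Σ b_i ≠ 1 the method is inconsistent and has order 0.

3

b = (233963/201402, -20210/11189, 142982/100701, 15085/67134)
c = (0, -3/2, -12/7, 1)
Ac = (0, 0, 15/14, -211/35)
Σ b_i: 233963/201402·1 + (-20210/11189)·1 + 142982/100701·1 + 15085/67134·1 = 1 ✓
b·c: (-20210/11189)·(-3/2) + 142982/100701·(-12/7) + 15085/67134·1 = 1/2 ✓
b·c²: (-20210/11189)·9/4 + 142982/100701·144/49 + 15085/67134·1 = 1/3 ✓
b·Ac: 142982/100701·15/14 + 15085/67134·(-211/35) = 1/6 ✓
b·c³: (-20210/11189)·(-27/8) + 142982/100701·(-1728/343) + 15085/67134·1 = -782347/939876 ≠ 1/4 ⇒ order 3.
b·(c∘Ac): 142982/100701·(-90/49) + 15085/67134·(-211/35) = -266021/67134 ≠ 1/8
b·Ac²: 142982/100701·(-45/28) + 15085/67134·4959/490 = -2467/313292 ≠ 1/12
b·A²c: 15085/67134·22/7 = 23705/33567 ≠ 1/24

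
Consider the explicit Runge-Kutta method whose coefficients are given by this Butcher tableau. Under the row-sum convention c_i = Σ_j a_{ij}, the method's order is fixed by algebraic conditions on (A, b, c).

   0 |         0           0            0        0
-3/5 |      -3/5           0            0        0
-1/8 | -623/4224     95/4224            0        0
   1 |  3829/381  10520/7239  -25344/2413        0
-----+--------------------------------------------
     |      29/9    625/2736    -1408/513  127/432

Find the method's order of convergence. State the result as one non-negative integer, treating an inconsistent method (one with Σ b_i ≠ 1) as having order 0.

b = (29/9, 625/2736, -1408/513, 127/432)
c = (0, -3/5, -1/8, 1)
Ac = (0, 0, -19/1408, 56/127)
Σ b_i: 29/9·1 + 625/2736·1 + (-1408/513)·1 + 127/432·1 = 1 ✓
b·c: 625/2736·(-3/5) + (-1408/513)·(-1/8) + 127/432·1 = 1/2 ✓
b·c²: 625/2736·9/25 + (-1408/513)·1/64 + 127/432·1 = 1/3 ✓
b·Ac: (-1408/513)·(-19/1408) + 127/432·56/127 = 1/6 ✓
b·c³: 625/2736·(-27/125) + (-1408/513)·(-1/512) + 127/432·1 = 1/4 ✓
b·(c∘Ac): (-1408/513)·19/11264 + 127/432·56/127 = 1/8 ✓
b·Ac²: (-1408/513)·57/7040 + 127/432·228/635 = 1/12 ✓
b·A²c: 127/432·18/127 = 1/24 ✓; 4 stages ⇒ order 4.

4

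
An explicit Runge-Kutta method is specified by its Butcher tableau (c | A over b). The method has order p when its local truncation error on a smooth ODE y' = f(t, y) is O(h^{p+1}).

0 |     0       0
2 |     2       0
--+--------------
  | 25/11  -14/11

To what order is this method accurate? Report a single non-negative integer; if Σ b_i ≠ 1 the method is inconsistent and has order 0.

b = (25/11, -14/11)
c = (0, 2)
Σ b_i: 25/11·1 + (-14/11)·1 = 1 ✓
b·c: (-14/11)·2 = -28/11 ≠ 1/2 ⇒ order 1.

1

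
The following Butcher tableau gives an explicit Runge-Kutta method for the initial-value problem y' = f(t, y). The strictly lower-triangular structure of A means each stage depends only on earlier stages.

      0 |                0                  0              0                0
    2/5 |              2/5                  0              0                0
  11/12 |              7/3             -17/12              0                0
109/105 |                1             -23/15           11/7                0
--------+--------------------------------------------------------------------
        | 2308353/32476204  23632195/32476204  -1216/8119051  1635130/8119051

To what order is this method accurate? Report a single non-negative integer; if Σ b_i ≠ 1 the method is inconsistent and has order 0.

b = (2308353/32476204, 23632195/32476204, -1216/8119051, 1635130/8119051)
c = (0, 2/5, 11/12, 109/105)
Ac = (0, 0, -17/30, 579/700)
Σ b_i: 2308353/32476204·1 + 23632195/32476204·1 + (-1216/8119051)·1 + 1635130/8119051·1 = 1 ✓
b·c: 23632195/32476204·2/5 + (-1216/8119051)·11/12 + 1635130/8119051·109/105 = 1/2 ✓
b·c²: 23632195/32476204·4/25 + (-1216/8119051)·121/144 + 1635130/8119051·11881/11025 = 1/3 ✓
b·Ac: (-1216/8119051)·(-17/30) + 1635130/8119051·579/700 = 1/6 ✓
b·c³: 23632195/32476204·8/125 + (-1216/8119051)·1331/1728 + 1635130/8119051·1295029/1157625 = 386118219/1420833925 ≠ 1/4 ⇒ order 3.
b·(c∘Ac): (-1216/8119051)·(-187/360) + 1635130/8119051·21037/24500 = 632088461/3653572950 ≠ 1/8
b·Ac²: (-1216/8119051)·(-17/75) + 1635130/8119051·135463/126000 = 632955269/2922858360 ≠ 1/12
b·A²c: 1635130/8119051·(-187/210) = -4368133/24357153 ≠ 1/24

3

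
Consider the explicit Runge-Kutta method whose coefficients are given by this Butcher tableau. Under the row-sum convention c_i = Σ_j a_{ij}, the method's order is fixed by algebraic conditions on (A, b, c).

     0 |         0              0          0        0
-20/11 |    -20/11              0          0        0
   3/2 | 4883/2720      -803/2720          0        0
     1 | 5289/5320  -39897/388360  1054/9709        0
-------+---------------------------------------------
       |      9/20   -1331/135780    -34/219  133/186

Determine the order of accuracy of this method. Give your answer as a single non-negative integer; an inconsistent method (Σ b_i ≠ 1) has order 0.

4

b = (9/20, -1331/135780, -34/219, 133/186)
c = (0, -20/11, 3/2, 1)
Ac = (0, 0, 73/136, 93/266)
Σ b_i: 9/20·1 + (-1331/135780)·1 + (-34/219)·1 + 133/186·1 = 1 ✓
b·c: (-1331/135780)·(-20/11) + (-34/219)·3/2 + 133/186·1 = 1/2 ✓
b·c²: (-1331/135780)·400/121 + (-34/219)·9/4 + 133/186·1 = 1/3 ✓
b·Ac: (-34/219)·73/136 + 133/186·93/266 = 1/6 ✓
b·c³: (-1331/135780)·(-8000/1331) + (-34/219)·27/8 + 133/186·1 = 1/4 ✓
b·(c∘Ac): (-34/219)·219/272 + 133/186·93/266 = 1/8 ✓
b·Ac²: (-34/219)·(-365/374) + 133/186·(-279/2926) = 1/12 ✓
b·A²c: 133/186·31/532 = 1/24 ✓; 4 stages ⇒ order 4.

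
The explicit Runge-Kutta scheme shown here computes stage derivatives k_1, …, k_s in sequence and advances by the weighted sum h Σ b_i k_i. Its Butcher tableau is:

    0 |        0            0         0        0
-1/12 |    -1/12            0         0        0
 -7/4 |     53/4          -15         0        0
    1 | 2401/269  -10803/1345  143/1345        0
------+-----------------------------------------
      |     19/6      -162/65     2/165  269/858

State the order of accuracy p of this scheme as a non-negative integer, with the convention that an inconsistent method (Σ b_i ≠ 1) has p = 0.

b = (19/6, -162/65, 2/165, 269/858)
c = (0, -1/12, -7/4, 1)
Ac = (0, 0, 5/4, 130/269)
Σ b_i: 19/6·1 + (-162/65)·1 + 2/165·1 + 269/858·1 = 1 ✓
b·c: (-162/65)·(-1/12) + 2/165·(-7/4) + 269/858·1 = 1/2 ✓
b·c²: (-162/65)·1/144 + 2/165·49/16 + 269/858·1 = 1/3 ✓
b·Ac: 2/165·5/4 + 269/858·130/269 = 1/6 ✓
b·c³: (-162/65)·(-1/1728) + 2/165·(-343/64) + 269/858·1 = 1/4 ✓
b·(c∘Ac): 2/165·(-35/16) + 269/858·130/269 = 1/8 ✓
b·Ac²: 2/165·(-5/48) + 269/858·871/3228 = 1/12 ✓
b·A²c: 269/858·143/1076 = 1/24 ✓; 4 stages ⇒ order 4.

4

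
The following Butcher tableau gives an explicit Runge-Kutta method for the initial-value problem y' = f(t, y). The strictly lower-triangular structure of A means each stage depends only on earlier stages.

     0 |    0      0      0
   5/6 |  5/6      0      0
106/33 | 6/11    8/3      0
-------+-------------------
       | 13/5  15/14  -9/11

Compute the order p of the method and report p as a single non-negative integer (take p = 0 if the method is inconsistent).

b = (13/5, 15/14, -9/11)
c = (0, 5/6, 106/33)
Ac = (0, 0, 20/9)
Σ b_i: 13/5·1 + 15/14·1 + (-9/11)·1 = 2197/770 ≠ 1 ⇒ order 0.

0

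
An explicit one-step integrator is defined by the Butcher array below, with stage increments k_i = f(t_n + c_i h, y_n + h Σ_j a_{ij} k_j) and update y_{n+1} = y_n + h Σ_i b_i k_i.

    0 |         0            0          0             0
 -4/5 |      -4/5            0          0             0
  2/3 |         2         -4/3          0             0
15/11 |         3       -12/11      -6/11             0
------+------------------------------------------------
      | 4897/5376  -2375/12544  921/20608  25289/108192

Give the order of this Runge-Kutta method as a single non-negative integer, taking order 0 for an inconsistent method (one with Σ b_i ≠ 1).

3

b = (4897/5376, -2375/12544, 921/20608, 25289/108192)
c = (0, -4/5, 2/3, 15/11)
Ac = (0, 0, 16/15, 28/55)
Σ b_i: 4897/5376·1 + (-2375/12544)·1 + 921/20608·1 + 25289/108192·1 = 1 ✓
b·c: (-2375/12544)·(-4/5) + 921/20608·2/3 + 25289/108192·15/11 = 1/2 ✓
b·c²: (-2375/12544)·16/25 + 921/20608·4/9 + 25289/108192·225/121 = 1/3 ✓
b·Ac: 921/20608·16/15 + 25289/108192·28/55 = 1/6 ✓
b·c³: (-2375/12544)·(-64/125) + 921/20608·8/27 + 25289/108192·3375/1331 = 1417/2016 ≠ 1/4 ⇒ order 3.
b·(c∘Ac): 921/20608·32/45 + 25289/108192·84/121 = 163/840 ≠ 1/8
b·Ac²: 921/20608·(-64/75) + 25289/108192·(-776/825) = -52337/202860 ≠ 1/12
b·A²c: 25289/108192·(-32/55) = -2299/16905 ≠ 1/24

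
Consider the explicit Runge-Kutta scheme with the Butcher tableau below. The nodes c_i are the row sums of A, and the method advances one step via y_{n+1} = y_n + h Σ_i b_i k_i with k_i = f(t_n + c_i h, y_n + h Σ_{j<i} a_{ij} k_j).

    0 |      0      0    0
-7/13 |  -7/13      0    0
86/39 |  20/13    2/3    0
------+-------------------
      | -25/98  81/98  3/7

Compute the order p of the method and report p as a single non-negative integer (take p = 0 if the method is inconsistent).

b = (-25/98, 81/98, 3/7)
c = (0, -7/13, 86/39)
Ac = (0, 0, -14/39)
Σ b_i: (-25/98)·1 + 81/98·1 + 3/7·1 = 1 ✓
b·c: 81/98·(-7/13) + 3/7·86/39 = 1/2 ✓
b·c²: 81/98·49/169 + 3/7·7396/1521 = 16493/7098 ≠ 1/3 ⇒ order 2.
b·Ac: 3/7·(-14/39) = -2/13 ≠ 1/6

2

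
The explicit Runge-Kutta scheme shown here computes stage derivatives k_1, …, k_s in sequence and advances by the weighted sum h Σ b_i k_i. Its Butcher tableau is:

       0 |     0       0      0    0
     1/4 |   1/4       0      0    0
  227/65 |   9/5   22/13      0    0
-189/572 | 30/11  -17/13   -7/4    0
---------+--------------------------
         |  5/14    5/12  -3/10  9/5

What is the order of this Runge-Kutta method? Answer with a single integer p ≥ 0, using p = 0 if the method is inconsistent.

b = (5/14, 5/12, -3/10, 9/5)
c = (0, 1/4, 227/65, -189/572)
Ac = (0, 0, 11/26, -837/130)
Σ b_i: 5/14·1 + 5/12·1 + (-3/10)·1 + 9/5·1 = 191/84 ≠ 1 ⇒ order 0.

0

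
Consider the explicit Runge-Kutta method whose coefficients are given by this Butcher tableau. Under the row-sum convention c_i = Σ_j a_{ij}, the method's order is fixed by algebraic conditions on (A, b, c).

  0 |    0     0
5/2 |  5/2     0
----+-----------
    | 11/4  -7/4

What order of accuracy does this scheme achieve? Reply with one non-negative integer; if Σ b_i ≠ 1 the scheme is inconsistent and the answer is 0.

b = (11/4, -7/4)
c = (0, 5/2)
Σ b_i: 11/4·1 + (-7/4)·1 = 1 ✓
b·c: (-7/4)·5/2 = -35/8 ≠ 1/2 ⇒ order 1.

1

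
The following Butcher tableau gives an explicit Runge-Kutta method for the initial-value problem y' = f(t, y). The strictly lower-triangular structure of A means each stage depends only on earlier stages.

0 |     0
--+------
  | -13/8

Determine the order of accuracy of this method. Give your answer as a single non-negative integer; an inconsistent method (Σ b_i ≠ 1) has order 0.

0

b = (-13/8)
c = (0)
Σ b_i: (-13/8)·1 = -13/8 ≠ 1 ⇒ order 0.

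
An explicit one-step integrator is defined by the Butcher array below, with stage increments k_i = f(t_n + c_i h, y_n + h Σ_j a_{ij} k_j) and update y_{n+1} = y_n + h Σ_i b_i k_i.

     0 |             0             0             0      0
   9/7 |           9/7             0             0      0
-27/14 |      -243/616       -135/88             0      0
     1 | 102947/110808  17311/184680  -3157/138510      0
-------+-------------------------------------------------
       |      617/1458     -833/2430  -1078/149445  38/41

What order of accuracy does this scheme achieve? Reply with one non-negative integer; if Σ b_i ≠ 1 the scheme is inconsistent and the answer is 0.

4

b = (617/1458, -833/2430, -1078/149445, 38/41)
c = (0, 9/7, -27/14, 1)
Ac = (0, 0, -1215/616, 25/152)
Σ b_i: 617/1458·1 + (-833/2430)·1 + (-1078/149445)·1 + 38/41·1 = 1 ✓
b·c: (-833/2430)·9/7 + (-1078/149445)·(-27/14) + 38/41·1 = 1/2 ✓
b·c²: (-833/2430)·81/49 + (-1078/149445)·729/196 + 38/41·1 = 1/3 ✓
b·Ac: (-1078/149445)·(-1215/616) + 38/41·25/152 = 1/6 ✓
b·c³: (-833/2430)·729/343 + (-1078/149445)·(-19683/2744) + 38/41·1 = 1/4 ✓
b·(c∘Ac): (-1078/149445)·32805/8624 + 38/41·25/152 = 1/8 ✓
b·Ac²: (-1078/149445)·(-10935/4312) + 38/41·4/57 = 1/12 ✓
b·A²c: 38/41·41/912 = 1/24 ✓; 4 stages ⇒ order 4.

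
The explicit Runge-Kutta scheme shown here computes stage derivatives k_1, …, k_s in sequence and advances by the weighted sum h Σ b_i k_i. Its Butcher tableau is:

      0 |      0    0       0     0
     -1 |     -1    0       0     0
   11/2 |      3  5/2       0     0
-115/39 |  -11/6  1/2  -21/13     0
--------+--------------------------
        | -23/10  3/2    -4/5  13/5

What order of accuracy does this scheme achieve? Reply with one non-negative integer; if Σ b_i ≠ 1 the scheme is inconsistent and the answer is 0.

1

b = (-23/10, 3/2, -4/5, 13/5)
c = (0, -1, 11/2, -115/39)
Ac = (0, 0, -5/2, -122/13)
Σ b_i: (-23/10)·1 + 3/2·1 + (-4/5)·1 + 13/5·1 = 1 ✓
b·c: 3/2·(-1) + (-4/5)·11/2 + 13/5·(-115/39) = -407/30 ≠ 1/2 ⇒ order 1.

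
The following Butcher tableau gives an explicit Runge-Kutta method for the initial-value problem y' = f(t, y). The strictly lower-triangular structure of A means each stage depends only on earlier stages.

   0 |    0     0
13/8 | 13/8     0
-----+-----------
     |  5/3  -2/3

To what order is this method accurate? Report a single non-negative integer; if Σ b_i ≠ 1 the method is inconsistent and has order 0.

b = (5/3, -2/3)
c = (0, 13/8)
Σ b_i: 5/3·1 + (-2/3)·1 = 1 ✓
b·c: (-2/3)·13/8 = -13/12 ≠ 1/2 ⇒ order 1.

1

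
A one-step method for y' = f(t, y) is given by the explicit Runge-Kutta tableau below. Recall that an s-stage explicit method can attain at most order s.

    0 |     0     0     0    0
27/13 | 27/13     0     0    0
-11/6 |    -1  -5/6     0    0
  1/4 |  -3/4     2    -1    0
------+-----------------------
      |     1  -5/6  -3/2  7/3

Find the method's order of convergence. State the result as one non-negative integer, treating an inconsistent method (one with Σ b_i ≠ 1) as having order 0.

b = (1, -5/6, -3/2, 7/3)
c = (0, 27/13, -11/6, 1/4)
Ac = (0, 0, -45/26, 467/78)
Σ b_i: 1·1 + (-5/6)·1 + (-3/2)·1 + 7/3·1 = 1 ✓
b·c: (-5/6)·27/13 + (-3/2)·(-11/6) + 7/3·1/4 = 125/78 ≠ 1/2 ⇒ order 1.

1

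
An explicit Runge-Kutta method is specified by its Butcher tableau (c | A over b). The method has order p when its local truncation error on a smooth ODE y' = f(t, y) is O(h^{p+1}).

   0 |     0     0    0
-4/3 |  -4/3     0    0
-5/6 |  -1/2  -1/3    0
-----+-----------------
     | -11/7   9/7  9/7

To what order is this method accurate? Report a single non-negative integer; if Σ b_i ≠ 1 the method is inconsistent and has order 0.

1

b = (-11/7, 9/7, 9/7)
c = (0, -4/3, -5/6)
Ac = (0, 0, 4/9)
Σ b_i: (-11/7)·1 + 9/7·1 + 9/7·1 = 1 ✓
b·c: 9/7·(-4/3) + 9/7·(-5/6) = -39/14 ≠ 1/2 ⇒ order 1.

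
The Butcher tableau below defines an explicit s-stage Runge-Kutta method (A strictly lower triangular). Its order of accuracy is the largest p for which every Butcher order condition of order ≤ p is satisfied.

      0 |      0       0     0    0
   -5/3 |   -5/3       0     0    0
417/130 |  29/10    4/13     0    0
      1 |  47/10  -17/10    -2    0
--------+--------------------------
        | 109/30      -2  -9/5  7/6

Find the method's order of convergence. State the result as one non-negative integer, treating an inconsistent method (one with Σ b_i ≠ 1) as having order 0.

1

b = (109/30, -2, -9/5, 7/6)
c = (0, -5/3, 417/130, 1)
Ac = (0, 0, -20/39, -1397/390)
Σ b_i: 109/30·1 + (-2)·1 + (-9/5)·1 + 7/6·1 = 1 ✓
b·c: (-2)·(-5/3) + (-9/5)·417/130 + 7/6·1 = -414/325 ≠ 1/2 ⇒ order 1.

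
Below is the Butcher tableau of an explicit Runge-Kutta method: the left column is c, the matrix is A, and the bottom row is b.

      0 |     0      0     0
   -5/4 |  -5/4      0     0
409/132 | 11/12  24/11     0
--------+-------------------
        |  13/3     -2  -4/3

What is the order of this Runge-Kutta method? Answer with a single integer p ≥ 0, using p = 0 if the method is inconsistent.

1

b = (13/3, -2, -4/3)
c = (0, -5/4, 409/132)
Ac = (0, 0, -30/11)
Σ b_i: 13/3·1 + (-2)·1 + (-4/3)·1 = 1 ✓
b·c: (-2)·(-5/4) + (-4/3)·409/132 = -323/198 ≠ 1/2 ⇒ order 1.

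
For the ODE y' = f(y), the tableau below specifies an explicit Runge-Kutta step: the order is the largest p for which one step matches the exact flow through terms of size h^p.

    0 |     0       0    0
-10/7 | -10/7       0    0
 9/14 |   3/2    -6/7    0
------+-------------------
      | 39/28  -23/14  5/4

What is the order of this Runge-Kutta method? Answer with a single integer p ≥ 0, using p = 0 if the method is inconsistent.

b = (39/28, -23/14, 5/4)
c = (0, -10/7, 9/14)
Ac = (0, 0, 60/49)
Σ b_i: 39/28·1 + (-23/14)·1 + 5/4·1 = 1 ✓
b·c: (-23/14)·(-10/7) + 5/4·9/14 = 1235/392 ≠ 1/2 ⇒ order 1.

1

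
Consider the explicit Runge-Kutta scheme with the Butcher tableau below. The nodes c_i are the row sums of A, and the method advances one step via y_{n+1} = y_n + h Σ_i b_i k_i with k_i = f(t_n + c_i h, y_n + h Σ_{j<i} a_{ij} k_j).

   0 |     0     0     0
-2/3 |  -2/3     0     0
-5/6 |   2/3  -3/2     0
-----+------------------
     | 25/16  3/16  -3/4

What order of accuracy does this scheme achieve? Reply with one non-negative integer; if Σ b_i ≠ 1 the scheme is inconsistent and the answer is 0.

b = (25/16, 3/16, -3/4)
c = (0, -2/3, -5/6)
Ac = (0, 0, 1)
Σ b_i: 25/16·1 + 3/16·1 + (-3/4)·1 = 1 ✓
b·c: 3/16·(-2/3) + (-3/4)·(-5/6) = 1/2 ✓
b·c²: 3/16·4/9 + (-3/4)·25/36 = -7/16 ≠ 1/3 ⇒ order 2.
b·Ac: (-3/4)·1 = -3/4 ≠ 1/6

2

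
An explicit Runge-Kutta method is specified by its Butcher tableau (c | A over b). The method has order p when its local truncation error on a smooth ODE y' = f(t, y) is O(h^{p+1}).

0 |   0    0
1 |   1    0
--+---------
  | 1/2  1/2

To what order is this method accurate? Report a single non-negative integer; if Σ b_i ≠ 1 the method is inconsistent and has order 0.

2

b = (1/2, 1/2)
c = (0, 1)
Σ b_i: 1/2·1 + 1/2·1 = 1 ✓
b·c: 1/2·1 = 1/2 ✓; 2 stages ⇒ order 2.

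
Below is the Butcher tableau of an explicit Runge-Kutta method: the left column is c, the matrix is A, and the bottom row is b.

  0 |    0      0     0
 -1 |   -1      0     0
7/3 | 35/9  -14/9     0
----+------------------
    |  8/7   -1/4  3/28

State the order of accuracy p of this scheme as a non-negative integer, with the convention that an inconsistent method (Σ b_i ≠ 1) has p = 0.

b = (8/7, -1/4, 3/28)
c = (0, -1, 7/3)
Ac = (0, 0, 14/9)
Σ b_i: 8/7·1 + (-1/4)·1 + 3/28·1 = 1 ✓
b·c: (-1/4)·(-1) + 3/28·7/3 = 1/2 ✓
b·c²: (-1/4)·1 + 3/28·49/9 = 1/3 ✓
b·Ac: 3/28·14/9 = 1/6 ✓; 3 stages ⇒ order 3.

3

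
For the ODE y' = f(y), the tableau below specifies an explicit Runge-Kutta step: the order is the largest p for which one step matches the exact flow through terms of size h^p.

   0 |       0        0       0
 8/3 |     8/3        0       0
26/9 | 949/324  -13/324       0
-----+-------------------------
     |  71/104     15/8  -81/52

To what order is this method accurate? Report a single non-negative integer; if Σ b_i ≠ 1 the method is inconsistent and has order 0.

b = (71/104, 15/8, -81/52)
c = (0, 8/3, 26/9)
Ac = (0, 0, -26/243)
Σ b_i: 71/104·1 + 15/8·1 + (-81/52)·1 = 1 ✓
b·c: 15/8·8/3 + (-81/52)·26/9 = 1/2 ✓
b·c²: 15/8·64/9 + (-81/52)·676/81 = 1/3 ✓
b·Ac: (-81/52)·(-26/243) = 1/6 ✓; 3 stages ⇒ order 3.

3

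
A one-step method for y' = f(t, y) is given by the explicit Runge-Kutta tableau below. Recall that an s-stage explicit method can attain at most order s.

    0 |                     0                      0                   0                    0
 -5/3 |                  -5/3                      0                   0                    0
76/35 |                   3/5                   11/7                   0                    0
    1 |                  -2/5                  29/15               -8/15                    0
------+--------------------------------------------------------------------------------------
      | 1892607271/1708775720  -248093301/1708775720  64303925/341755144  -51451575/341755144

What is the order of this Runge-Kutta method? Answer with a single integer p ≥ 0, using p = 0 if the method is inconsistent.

3

b = (1892607271/1708775720, -248093301/1708775720, 64303925/341755144, -51451575/341755144)
c = (0, -5/3, 76/35, 1)
Ac = (0, 0, -55/21, -6899/1575)
Σ b_i: 1892607271/1708775720·1 + (-248093301/1708775720)·1 + 64303925/341755144·1 + (-51451575/341755144)·1 = 1 ✓
b·c: (-248093301/1708775720)·(-5/3) + 64303925/341755144·76/35 + (-51451575/341755144)·1 = 1/2 ✓
b·c²: (-248093301/1708775720)·25/9 + 64303925/341755144·5776/1225 + (-51451575/341755144)·1 = 1/3 ✓
b·Ac: 64303925/341755144·(-55/21) + (-51451575/341755144)·(-6899/1575) = 1/6 ✓
b·c³: (-248093301/1708775720)·(-125/27) + 64303925/341755144·438976/42875 + (-51451575/341755144)·1 = 4706103652/1922372685 ≠ 1/4 ⇒ order 3.
b·(c∘Ac): 64303925/341755144·(-836/147) + (-51451575/341755144)·(-6899/1575) = -140327001/341755144 ≠ 1/8
b·Ac²: 64303925/341755144·275/63 + (-51451575/341755144)·472253/165375 = 10533921529/26913217590 ≠ 1/12
b·A²c: (-51451575/341755144)·88/63 = -26950825/128158179 ≠ 1/24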